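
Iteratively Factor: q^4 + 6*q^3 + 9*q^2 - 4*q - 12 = (q + 3)*(q^3 + 3*q^2 - 4) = (q + 2)*(q + 3)*(q^2 + q - 2) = (q - 1)*(q + 2)*(q + 3)*(q + 2)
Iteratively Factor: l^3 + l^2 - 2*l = (l)*(l^2 + l - 2) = l*(l + 2)*(l - 1)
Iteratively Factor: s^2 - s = (s - 1)*(s)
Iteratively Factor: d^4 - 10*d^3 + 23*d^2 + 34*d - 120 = (d + 2)*(d^3 - 12*d^2 + 47*d - 60) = (d - 3)*(d + 2)*(d^2 - 9*d + 20) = (d - 5)*(d - 3)*(d + 2)*(d - 4)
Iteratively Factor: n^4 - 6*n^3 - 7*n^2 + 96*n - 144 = (n + 4)*(n^3 - 10*n^2 + 33*n - 36) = (n - 3)*(n + 4)*(n^2 - 7*n + 12) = (n - 4)*(n - 3)*(n + 4)*(n - 3)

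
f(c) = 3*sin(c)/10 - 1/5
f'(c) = 3*cos(c)/10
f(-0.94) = -0.44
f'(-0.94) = 0.18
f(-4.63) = 0.10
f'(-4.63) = -0.02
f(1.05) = 0.06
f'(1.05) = 0.15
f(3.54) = -0.32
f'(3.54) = -0.28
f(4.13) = -0.45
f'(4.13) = -0.17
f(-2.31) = -0.42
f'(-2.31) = -0.20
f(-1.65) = -0.50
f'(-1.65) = -0.02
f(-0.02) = -0.21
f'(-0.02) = 0.30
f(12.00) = -0.36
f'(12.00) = 0.25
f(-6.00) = -0.12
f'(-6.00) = 0.29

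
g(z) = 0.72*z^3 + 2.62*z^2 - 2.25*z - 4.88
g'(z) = 2.16*z^2 + 5.24*z - 2.25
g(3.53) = 51.50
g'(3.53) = 43.16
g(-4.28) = -3.71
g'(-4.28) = 14.89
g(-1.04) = -0.52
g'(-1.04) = -5.36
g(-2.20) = 5.08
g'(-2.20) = -3.32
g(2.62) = 20.16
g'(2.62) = 26.31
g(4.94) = 134.74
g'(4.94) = 76.35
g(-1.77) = 3.32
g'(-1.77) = -4.76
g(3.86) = 66.88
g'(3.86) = 50.16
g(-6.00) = -52.58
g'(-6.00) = 44.07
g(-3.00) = 6.01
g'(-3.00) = 1.47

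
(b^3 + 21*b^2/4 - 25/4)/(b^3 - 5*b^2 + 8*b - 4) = (4*b^2 + 25*b + 25)/(4*(b^2 - 4*b + 4))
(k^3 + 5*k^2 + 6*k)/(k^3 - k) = (k^2 + 5*k + 6)/(k^2 - 1)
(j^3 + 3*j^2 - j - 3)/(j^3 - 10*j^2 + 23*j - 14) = (j^2 + 4*j + 3)/(j^2 - 9*j + 14)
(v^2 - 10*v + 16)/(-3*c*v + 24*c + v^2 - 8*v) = (v - 2)/(-3*c + v)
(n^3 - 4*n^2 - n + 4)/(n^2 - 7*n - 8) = (n^2 - 5*n + 4)/(n - 8)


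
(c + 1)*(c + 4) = c^2 + 5*c + 4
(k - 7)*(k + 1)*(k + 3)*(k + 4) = k^4 + k^3 - 37*k^2 - 121*k - 84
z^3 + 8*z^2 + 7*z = z*(z + 1)*(z + 7)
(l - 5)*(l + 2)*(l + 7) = l^3 + 4*l^2 - 31*l - 70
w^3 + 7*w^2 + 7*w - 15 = (w - 1)*(w + 3)*(w + 5)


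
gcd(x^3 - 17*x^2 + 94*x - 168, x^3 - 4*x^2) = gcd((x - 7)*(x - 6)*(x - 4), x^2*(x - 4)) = x - 4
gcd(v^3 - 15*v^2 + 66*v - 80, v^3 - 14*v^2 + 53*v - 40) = v^2 - 13*v + 40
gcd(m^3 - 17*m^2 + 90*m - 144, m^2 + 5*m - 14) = 1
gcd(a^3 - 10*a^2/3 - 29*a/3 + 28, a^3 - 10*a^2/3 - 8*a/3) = a - 4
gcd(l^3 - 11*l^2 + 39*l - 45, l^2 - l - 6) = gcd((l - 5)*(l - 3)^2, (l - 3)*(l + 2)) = l - 3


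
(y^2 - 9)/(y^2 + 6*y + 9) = (y - 3)/(y + 3)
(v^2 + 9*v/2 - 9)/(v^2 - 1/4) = 2*(2*v^2 + 9*v - 18)/(4*v^2 - 1)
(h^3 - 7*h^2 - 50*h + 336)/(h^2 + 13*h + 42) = (h^2 - 14*h + 48)/(h + 6)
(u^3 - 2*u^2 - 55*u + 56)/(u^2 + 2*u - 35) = (u^2 - 9*u + 8)/(u - 5)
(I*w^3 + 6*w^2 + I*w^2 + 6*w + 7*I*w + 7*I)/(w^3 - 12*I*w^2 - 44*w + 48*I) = (I*w^3 + w^2*(6 + I) + w*(6 + 7*I) + 7*I)/(w^3 - 12*I*w^2 - 44*w + 48*I)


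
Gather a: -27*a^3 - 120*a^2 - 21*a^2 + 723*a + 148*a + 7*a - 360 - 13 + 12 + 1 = -27*a^3 - 141*a^2 + 878*a - 360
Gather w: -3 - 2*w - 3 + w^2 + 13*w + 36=w^2 + 11*w + 30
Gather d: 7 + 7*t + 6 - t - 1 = 6*t + 12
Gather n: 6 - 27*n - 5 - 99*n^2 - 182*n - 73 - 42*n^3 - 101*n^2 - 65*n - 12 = -42*n^3 - 200*n^2 - 274*n - 84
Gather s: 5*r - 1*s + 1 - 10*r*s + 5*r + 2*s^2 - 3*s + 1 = 10*r + 2*s^2 + s*(-10*r - 4) + 2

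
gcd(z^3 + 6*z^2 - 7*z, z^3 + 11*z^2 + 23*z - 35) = z^2 + 6*z - 7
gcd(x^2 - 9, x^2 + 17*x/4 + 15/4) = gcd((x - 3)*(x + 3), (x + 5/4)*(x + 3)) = x + 3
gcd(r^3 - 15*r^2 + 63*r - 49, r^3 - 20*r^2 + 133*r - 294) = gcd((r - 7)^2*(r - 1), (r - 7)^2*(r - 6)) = r^2 - 14*r + 49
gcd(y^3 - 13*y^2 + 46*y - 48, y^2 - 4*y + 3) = y - 3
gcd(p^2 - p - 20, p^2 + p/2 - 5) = 1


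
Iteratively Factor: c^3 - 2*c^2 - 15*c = (c - 5)*(c^2 + 3*c) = c*(c - 5)*(c + 3)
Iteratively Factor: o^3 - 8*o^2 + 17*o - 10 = (o - 2)*(o^2 - 6*o + 5) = (o - 5)*(o - 2)*(o - 1)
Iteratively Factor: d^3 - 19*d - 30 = (d - 5)*(d^2 + 5*d + 6) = (d - 5)*(d + 3)*(d + 2)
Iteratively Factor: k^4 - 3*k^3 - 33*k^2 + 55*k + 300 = (k - 5)*(k^3 + 2*k^2 - 23*k - 60) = (k - 5)*(k + 3)*(k^2 - k - 20) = (k - 5)*(k + 3)*(k + 4)*(k - 5)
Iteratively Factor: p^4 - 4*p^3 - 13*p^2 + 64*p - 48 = (p - 4)*(p^3 - 13*p + 12) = (p - 4)*(p - 3)*(p^2 + 3*p - 4) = (p - 4)*(p - 3)*(p - 1)*(p + 4)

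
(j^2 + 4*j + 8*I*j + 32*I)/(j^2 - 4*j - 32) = (j + 8*I)/(j - 8)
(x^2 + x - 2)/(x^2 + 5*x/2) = 2*(x^2 + x - 2)/(x*(2*x + 5))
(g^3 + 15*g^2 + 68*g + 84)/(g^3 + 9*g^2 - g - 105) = (g^2 + 8*g + 12)/(g^2 + 2*g - 15)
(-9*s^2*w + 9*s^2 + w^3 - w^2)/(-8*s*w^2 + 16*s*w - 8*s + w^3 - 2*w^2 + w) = (9*s^2 - w^2)/(8*s*w - 8*s - w^2 + w)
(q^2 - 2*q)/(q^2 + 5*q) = (q - 2)/(q + 5)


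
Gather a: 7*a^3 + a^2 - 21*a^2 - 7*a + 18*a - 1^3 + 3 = 7*a^3 - 20*a^2 + 11*a + 2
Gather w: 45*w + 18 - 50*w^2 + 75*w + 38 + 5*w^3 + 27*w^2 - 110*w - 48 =5*w^3 - 23*w^2 + 10*w + 8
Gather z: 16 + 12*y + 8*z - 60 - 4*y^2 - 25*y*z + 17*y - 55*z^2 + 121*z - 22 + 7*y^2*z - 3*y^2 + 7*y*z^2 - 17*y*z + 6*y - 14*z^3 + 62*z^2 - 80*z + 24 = -7*y^2 + 35*y - 14*z^3 + z^2*(7*y + 7) + z*(7*y^2 - 42*y + 49) - 42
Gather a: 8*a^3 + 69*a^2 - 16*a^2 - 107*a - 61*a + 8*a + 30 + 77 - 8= 8*a^3 + 53*a^2 - 160*a + 99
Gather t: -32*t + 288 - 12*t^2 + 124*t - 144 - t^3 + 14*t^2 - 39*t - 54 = -t^3 + 2*t^2 + 53*t + 90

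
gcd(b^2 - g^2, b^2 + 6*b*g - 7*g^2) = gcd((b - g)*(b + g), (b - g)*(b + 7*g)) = b - g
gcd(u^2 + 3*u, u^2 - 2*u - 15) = u + 3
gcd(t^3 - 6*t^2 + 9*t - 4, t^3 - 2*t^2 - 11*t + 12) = t^2 - 5*t + 4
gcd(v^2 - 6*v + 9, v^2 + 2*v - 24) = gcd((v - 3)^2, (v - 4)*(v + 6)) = 1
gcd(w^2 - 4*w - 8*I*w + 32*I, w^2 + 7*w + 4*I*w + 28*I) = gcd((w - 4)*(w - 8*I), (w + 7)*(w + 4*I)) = 1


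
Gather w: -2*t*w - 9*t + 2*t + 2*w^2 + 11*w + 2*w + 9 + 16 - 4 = -7*t + 2*w^2 + w*(13 - 2*t) + 21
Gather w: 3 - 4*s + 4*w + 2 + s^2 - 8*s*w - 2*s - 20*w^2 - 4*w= s^2 - 8*s*w - 6*s - 20*w^2 + 5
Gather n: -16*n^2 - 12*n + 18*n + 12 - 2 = -16*n^2 + 6*n + 10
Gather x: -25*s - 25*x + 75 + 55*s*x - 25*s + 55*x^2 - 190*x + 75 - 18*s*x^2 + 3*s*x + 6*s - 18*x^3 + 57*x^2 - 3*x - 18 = -44*s - 18*x^3 + x^2*(112 - 18*s) + x*(58*s - 218) + 132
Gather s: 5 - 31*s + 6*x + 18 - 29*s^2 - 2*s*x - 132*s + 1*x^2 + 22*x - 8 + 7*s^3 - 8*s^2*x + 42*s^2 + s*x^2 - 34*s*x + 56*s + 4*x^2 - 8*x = 7*s^3 + s^2*(13 - 8*x) + s*(x^2 - 36*x - 107) + 5*x^2 + 20*x + 15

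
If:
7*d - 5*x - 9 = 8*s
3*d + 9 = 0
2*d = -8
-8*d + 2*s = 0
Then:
No Solution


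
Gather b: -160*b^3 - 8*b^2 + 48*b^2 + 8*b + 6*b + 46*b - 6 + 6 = -160*b^3 + 40*b^2 + 60*b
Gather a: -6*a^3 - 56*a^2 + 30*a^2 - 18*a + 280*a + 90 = -6*a^3 - 26*a^2 + 262*a + 90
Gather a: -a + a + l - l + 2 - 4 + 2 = 0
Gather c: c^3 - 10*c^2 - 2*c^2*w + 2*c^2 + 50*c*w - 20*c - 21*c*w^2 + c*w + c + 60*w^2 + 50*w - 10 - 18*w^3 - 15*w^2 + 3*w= c^3 + c^2*(-2*w - 8) + c*(-21*w^2 + 51*w - 19) - 18*w^3 + 45*w^2 + 53*w - 10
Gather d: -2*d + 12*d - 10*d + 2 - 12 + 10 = 0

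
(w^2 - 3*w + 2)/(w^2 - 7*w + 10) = (w - 1)/(w - 5)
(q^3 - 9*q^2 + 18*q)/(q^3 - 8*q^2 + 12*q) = (q - 3)/(q - 2)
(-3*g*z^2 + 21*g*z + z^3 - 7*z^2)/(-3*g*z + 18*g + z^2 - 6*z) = z*(z - 7)/(z - 6)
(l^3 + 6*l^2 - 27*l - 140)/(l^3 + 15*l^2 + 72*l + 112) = (l - 5)/(l + 4)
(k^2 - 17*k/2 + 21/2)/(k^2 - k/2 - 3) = (-2*k^2 + 17*k - 21)/(-2*k^2 + k + 6)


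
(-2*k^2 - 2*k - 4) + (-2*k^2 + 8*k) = -4*k^2 + 6*k - 4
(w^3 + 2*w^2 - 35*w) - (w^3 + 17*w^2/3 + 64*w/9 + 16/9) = -11*w^2/3 - 379*w/9 - 16/9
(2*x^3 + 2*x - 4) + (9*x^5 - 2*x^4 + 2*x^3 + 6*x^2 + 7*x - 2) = 9*x^5 - 2*x^4 + 4*x^3 + 6*x^2 + 9*x - 6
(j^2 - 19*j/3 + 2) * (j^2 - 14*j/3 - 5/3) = j^4 - 11*j^3 + 269*j^2/9 + 11*j/9 - 10/3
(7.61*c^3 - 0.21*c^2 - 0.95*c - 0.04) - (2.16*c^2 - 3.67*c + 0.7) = 7.61*c^3 - 2.37*c^2 + 2.72*c - 0.74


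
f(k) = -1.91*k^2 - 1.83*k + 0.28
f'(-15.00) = 55.47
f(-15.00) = -402.02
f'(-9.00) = 32.55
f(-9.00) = -137.96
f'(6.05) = -24.94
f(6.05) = -80.70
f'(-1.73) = 4.78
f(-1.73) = -2.27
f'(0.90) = -5.27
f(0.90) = -2.91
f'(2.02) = -9.55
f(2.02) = -11.21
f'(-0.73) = 0.96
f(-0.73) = 0.60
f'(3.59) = -15.54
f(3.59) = -30.91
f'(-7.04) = 25.06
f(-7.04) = -81.50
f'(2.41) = -11.04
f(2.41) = -15.22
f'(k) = -3.82*k - 1.83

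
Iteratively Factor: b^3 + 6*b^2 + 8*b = (b + 4)*(b^2 + 2*b) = b*(b + 4)*(b + 2)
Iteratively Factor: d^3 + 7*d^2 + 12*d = (d)*(d^2 + 7*d + 12) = d*(d + 4)*(d + 3)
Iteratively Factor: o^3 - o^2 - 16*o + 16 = (o + 4)*(o^2 - 5*o + 4) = (o - 4)*(o + 4)*(o - 1)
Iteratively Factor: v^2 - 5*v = (v)*(v - 5)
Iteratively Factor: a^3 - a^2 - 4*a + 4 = (a + 2)*(a^2 - 3*a + 2) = (a - 2)*(a + 2)*(a - 1)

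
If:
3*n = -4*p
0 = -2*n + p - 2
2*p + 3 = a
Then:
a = 45/11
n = -8/11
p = 6/11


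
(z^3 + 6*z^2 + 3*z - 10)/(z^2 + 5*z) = z + 1 - 2/z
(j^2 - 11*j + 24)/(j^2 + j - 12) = (j - 8)/(j + 4)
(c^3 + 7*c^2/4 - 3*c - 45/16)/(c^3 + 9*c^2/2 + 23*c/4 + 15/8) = (8*c^2 - 6*c - 9)/(2*(4*c^2 + 8*c + 3))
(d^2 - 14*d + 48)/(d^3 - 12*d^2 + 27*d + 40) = (d - 6)/(d^2 - 4*d - 5)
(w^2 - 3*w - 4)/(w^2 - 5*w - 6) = (w - 4)/(w - 6)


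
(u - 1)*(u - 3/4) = u^2 - 7*u/4 + 3/4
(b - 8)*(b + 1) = b^2 - 7*b - 8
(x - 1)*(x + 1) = x^2 - 1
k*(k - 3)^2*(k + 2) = k^4 - 4*k^3 - 3*k^2 + 18*k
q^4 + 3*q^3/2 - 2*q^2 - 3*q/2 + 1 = (q - 1)*(q - 1/2)*(q + 1)*(q + 2)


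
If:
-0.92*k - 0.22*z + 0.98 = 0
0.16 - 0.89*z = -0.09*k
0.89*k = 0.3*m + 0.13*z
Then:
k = 1.00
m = 2.84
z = 0.28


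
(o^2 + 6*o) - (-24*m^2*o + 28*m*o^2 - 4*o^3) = 24*m^2*o - 28*m*o^2 + 4*o^3 + o^2 + 6*o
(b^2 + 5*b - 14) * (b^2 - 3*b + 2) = b^4 + 2*b^3 - 27*b^2 + 52*b - 28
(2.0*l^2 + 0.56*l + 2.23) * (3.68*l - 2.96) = 7.36*l^3 - 3.8592*l^2 + 6.5488*l - 6.6008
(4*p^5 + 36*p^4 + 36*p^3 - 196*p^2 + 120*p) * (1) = 4*p^5 + 36*p^4 + 36*p^3 - 196*p^2 + 120*p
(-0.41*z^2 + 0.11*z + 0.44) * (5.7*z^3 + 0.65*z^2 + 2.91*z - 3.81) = -2.337*z^5 + 0.3605*z^4 + 1.3864*z^3 + 2.1682*z^2 + 0.8613*z - 1.6764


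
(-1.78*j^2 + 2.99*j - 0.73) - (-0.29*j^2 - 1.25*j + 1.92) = -1.49*j^2 + 4.24*j - 2.65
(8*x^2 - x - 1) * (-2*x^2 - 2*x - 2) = -16*x^4 - 14*x^3 - 12*x^2 + 4*x + 2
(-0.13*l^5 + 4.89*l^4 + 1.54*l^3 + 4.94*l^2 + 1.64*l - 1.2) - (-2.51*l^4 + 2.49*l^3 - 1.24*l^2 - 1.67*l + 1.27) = -0.13*l^5 + 7.4*l^4 - 0.95*l^3 + 6.18*l^2 + 3.31*l - 2.47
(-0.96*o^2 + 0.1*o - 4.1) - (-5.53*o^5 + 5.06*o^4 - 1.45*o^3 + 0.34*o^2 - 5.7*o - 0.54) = 5.53*o^5 - 5.06*o^4 + 1.45*o^3 - 1.3*o^2 + 5.8*o - 3.56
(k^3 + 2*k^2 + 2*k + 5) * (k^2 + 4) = k^5 + 2*k^4 + 6*k^3 + 13*k^2 + 8*k + 20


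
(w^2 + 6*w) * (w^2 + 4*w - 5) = w^4 + 10*w^3 + 19*w^2 - 30*w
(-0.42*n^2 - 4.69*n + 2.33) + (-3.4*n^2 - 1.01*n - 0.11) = -3.82*n^2 - 5.7*n + 2.22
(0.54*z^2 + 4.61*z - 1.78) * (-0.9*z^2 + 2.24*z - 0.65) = -0.486*z^4 - 2.9394*z^3 + 11.5774*z^2 - 6.9837*z + 1.157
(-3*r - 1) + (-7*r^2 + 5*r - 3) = -7*r^2 + 2*r - 4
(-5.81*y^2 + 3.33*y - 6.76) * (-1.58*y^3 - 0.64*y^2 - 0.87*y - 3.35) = 9.1798*y^5 - 1.543*y^4 + 13.6043*y^3 + 20.8928*y^2 - 5.2743*y + 22.646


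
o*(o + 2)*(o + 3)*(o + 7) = o^4 + 12*o^3 + 41*o^2 + 42*o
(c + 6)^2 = c^2 + 12*c + 36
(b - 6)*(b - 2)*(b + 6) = b^3 - 2*b^2 - 36*b + 72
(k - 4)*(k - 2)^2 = k^3 - 8*k^2 + 20*k - 16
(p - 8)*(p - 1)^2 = p^3 - 10*p^2 + 17*p - 8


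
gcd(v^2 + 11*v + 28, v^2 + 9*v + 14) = v + 7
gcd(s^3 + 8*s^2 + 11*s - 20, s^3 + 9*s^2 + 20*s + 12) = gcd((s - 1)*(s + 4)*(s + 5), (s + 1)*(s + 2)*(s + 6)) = 1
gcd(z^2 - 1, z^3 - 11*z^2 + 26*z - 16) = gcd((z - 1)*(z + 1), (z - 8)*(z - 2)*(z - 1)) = z - 1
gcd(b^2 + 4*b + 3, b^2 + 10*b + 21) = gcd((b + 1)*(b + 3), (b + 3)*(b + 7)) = b + 3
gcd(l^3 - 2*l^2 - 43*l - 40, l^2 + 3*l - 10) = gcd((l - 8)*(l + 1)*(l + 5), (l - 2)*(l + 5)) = l + 5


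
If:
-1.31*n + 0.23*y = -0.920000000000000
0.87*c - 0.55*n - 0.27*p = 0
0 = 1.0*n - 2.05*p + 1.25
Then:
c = 0.13757364475461*y + 0.73952922998564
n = 0.175572519083969*y + 0.702290076335878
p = 0.0856451312604729*y + 0.952336622602867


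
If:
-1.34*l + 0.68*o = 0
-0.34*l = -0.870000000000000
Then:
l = 2.56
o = 5.04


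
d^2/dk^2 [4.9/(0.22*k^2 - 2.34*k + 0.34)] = (-0.47432*k^2 + 5.04504*k + 4.9*(0.44*k - 2.34)*(0.88*k - 4.68) - 0.73304)/(0.22*k^2 - 2.34*k + 0.34)^3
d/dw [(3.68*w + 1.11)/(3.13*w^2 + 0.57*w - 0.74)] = (11.5184*w^2 + 2.0976*w - (3.68*w + 1.11)*(6.26*w + 0.57) - 2.7232)/(3.13*w^2 + 0.57*w - 0.74)^2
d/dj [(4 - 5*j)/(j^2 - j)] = (5*j^2 - 8*j + 4)/(j^2*(j^2 - 2*j + 1))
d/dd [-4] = 0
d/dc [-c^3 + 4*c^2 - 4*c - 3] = -3*c^2 + 8*c - 4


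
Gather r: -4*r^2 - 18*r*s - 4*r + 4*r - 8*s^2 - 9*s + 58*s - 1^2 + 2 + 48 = -4*r^2 - 18*r*s - 8*s^2 + 49*s + 49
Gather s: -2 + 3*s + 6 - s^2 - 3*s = 4 - s^2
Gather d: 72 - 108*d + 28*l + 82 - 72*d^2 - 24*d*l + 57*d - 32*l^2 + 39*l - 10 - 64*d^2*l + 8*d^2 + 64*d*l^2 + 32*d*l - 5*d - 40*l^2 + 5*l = d^2*(-64*l - 64) + d*(64*l^2 + 8*l - 56) - 72*l^2 + 72*l + 144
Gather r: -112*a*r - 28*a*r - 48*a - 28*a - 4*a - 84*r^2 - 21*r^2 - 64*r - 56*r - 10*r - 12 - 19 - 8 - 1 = -80*a - 105*r^2 + r*(-140*a - 130) - 40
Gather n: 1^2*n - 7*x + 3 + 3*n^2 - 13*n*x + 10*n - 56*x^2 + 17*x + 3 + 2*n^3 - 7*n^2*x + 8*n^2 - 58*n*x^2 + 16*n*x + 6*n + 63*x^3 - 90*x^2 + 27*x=2*n^3 + n^2*(11 - 7*x) + n*(-58*x^2 + 3*x + 17) + 63*x^3 - 146*x^2 + 37*x + 6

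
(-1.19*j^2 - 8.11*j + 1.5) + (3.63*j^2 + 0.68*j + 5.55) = 2.44*j^2 - 7.43*j + 7.05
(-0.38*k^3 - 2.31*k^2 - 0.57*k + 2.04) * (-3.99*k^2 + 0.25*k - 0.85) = 1.5162*k^5 + 9.1219*k^4 + 2.0198*k^3 - 6.3186*k^2 + 0.9945*k - 1.734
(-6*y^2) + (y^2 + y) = -5*y^2 + y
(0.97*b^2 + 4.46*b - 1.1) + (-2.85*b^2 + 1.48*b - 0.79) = -1.88*b^2 + 5.94*b - 1.89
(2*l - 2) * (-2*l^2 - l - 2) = -4*l^3 + 2*l^2 - 2*l + 4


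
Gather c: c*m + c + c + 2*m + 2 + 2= c*(m + 2) + 2*m + 4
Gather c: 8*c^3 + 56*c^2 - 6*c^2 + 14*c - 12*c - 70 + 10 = 8*c^3 + 50*c^2 + 2*c - 60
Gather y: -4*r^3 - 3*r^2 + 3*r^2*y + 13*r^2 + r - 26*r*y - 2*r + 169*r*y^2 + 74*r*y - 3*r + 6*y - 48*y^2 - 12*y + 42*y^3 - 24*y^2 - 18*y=-4*r^3 + 10*r^2 - 4*r + 42*y^3 + y^2*(169*r - 72) + y*(3*r^2 + 48*r - 24)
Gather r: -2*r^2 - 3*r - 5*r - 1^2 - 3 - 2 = -2*r^2 - 8*r - 6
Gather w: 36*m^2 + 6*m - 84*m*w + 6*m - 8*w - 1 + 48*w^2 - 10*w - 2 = 36*m^2 + 12*m + 48*w^2 + w*(-84*m - 18) - 3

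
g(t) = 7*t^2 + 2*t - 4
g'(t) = 14*t + 2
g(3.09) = 69.02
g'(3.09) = 45.26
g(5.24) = 198.68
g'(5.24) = 75.36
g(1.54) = 15.68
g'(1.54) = 23.56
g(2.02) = 28.60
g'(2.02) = 30.28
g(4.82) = 168.27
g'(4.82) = 69.48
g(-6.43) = 272.55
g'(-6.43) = -88.02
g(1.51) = 14.98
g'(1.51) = 23.14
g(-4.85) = 150.96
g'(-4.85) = -65.90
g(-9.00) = 545.00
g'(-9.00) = -124.00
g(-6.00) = 236.00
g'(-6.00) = -82.00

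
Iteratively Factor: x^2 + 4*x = (x)*(x + 4)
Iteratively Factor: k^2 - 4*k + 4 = (k - 2)*(k - 2)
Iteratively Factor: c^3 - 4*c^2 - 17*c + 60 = (c - 3)*(c^2 - c - 20) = (c - 3)*(c + 4)*(c - 5)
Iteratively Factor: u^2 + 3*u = (u + 3)*(u)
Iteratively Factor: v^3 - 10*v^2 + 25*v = (v)*(v^2 - 10*v + 25) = v*(v - 5)*(v - 5)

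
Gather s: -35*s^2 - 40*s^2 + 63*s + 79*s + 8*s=-75*s^2 + 150*s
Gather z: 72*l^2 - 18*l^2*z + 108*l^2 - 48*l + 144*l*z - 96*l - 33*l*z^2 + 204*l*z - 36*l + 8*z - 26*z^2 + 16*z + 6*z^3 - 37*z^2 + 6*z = 180*l^2 - 180*l + 6*z^3 + z^2*(-33*l - 63) + z*(-18*l^2 + 348*l + 30)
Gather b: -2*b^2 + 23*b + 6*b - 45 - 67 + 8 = -2*b^2 + 29*b - 104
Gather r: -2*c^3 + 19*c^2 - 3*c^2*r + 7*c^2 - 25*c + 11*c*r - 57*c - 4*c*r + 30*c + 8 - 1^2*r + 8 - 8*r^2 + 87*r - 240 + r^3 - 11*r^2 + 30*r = -2*c^3 + 26*c^2 - 52*c + r^3 - 19*r^2 + r*(-3*c^2 + 7*c + 116) - 224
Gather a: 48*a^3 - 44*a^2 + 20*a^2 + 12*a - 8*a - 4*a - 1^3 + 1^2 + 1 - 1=48*a^3 - 24*a^2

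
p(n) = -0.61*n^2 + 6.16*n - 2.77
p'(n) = 6.16 - 1.22*n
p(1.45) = 4.88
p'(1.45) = 4.39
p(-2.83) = -25.09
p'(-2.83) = 9.61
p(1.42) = 4.75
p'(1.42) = 4.43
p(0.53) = 0.32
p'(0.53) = 5.51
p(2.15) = 7.65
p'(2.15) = 3.54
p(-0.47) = -5.80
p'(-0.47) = 6.73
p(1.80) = 6.34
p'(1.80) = 3.96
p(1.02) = 2.88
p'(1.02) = 4.92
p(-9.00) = -107.62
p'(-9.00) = 17.14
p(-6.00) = -61.69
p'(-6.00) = 13.48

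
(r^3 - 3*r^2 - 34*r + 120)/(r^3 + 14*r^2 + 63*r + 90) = (r^2 - 9*r + 20)/(r^2 + 8*r + 15)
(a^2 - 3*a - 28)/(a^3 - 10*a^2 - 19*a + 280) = (a + 4)/(a^2 - 3*a - 40)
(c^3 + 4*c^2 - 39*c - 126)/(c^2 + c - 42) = c + 3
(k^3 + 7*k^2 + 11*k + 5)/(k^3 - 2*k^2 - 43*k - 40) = (k + 1)/(k - 8)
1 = 1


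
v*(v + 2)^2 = v^3 + 4*v^2 + 4*v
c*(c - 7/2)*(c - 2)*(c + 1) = c^4 - 9*c^3/2 + 3*c^2/2 + 7*c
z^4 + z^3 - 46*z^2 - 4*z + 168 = (z - 6)*(z - 2)*(z + 2)*(z + 7)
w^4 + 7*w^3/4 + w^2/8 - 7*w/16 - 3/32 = (w - 1/2)*(w + 1/4)*(w + 1/2)*(w + 3/2)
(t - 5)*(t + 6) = t^2 + t - 30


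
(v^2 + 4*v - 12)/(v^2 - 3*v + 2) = (v + 6)/(v - 1)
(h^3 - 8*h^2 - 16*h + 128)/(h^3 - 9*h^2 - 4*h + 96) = (h + 4)/(h + 3)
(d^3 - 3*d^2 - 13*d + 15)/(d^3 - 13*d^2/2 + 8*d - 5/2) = 2*(d + 3)/(2*d - 1)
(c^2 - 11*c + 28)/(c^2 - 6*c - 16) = (-c^2 + 11*c - 28)/(-c^2 + 6*c + 16)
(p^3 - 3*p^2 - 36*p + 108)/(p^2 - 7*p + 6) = (p^2 + 3*p - 18)/(p - 1)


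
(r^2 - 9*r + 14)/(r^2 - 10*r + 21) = (r - 2)/(r - 3)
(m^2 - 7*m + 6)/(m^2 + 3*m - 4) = (m - 6)/(m + 4)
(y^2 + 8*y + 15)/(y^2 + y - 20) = (y + 3)/(y - 4)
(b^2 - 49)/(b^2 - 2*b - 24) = (49 - b^2)/(-b^2 + 2*b + 24)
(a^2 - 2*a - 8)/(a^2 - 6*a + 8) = (a + 2)/(a - 2)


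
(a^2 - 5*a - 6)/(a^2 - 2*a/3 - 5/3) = 3*(a - 6)/(3*a - 5)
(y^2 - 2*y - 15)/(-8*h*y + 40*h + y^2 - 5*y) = (y + 3)/(-8*h + y)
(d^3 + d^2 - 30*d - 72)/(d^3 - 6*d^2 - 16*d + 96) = (d + 3)/(d - 4)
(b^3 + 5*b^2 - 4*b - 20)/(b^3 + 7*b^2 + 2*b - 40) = (b + 2)/(b + 4)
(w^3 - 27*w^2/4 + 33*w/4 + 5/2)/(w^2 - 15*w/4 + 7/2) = (4*w^2 - 19*w - 5)/(4*w - 7)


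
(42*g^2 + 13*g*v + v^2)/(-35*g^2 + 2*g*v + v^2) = (6*g + v)/(-5*g + v)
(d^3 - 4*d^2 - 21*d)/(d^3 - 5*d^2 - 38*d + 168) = d*(d + 3)/(d^2 + 2*d - 24)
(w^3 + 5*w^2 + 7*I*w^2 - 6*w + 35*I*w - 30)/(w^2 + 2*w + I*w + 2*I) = (w^2 + w*(5 + 6*I) + 30*I)/(w + 2)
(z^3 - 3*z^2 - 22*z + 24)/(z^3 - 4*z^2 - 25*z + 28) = (z - 6)/(z - 7)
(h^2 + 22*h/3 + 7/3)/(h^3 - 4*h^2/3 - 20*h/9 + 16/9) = 3*(3*h^2 + 22*h + 7)/(9*h^3 - 12*h^2 - 20*h + 16)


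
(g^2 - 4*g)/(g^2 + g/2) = 2*(g - 4)/(2*g + 1)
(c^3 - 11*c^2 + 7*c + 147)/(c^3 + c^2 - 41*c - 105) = (c - 7)/(c + 5)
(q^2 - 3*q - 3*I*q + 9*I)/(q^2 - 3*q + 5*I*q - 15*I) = (q - 3*I)/(q + 5*I)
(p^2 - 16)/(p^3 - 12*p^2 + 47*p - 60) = (p + 4)/(p^2 - 8*p + 15)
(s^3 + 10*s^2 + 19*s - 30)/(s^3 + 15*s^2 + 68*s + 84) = (s^2 + 4*s - 5)/(s^2 + 9*s + 14)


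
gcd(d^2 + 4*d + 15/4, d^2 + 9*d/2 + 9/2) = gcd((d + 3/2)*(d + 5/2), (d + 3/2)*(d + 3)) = d + 3/2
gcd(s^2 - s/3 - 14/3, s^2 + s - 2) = s + 2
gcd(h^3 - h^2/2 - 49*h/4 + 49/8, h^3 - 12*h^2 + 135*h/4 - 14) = h^2 - 4*h + 7/4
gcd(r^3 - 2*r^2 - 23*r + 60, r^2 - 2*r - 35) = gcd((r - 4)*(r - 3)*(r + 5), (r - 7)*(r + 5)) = r + 5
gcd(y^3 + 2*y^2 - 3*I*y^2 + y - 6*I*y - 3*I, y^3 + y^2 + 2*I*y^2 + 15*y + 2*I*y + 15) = y^2 + y*(1 - 3*I) - 3*I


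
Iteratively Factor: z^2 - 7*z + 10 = (z - 2)*(z - 5)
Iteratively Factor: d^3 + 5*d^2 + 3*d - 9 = (d - 1)*(d^2 + 6*d + 9) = (d - 1)*(d + 3)*(d + 3)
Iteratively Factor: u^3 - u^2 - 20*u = (u - 5)*(u^2 + 4*u) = (u - 5)*(u + 4)*(u)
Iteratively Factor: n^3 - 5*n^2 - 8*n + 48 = (n + 3)*(n^2 - 8*n + 16) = (n - 4)*(n + 3)*(n - 4)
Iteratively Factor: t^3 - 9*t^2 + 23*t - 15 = (t - 1)*(t^2 - 8*t + 15) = (t - 3)*(t - 1)*(t - 5)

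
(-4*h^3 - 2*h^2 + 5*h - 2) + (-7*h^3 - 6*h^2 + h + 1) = -11*h^3 - 8*h^2 + 6*h - 1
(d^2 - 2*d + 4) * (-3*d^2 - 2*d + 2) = -3*d^4 + 4*d^3 - 6*d^2 - 12*d + 8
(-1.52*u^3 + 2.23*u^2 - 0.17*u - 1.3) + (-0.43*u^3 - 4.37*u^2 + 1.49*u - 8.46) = -1.95*u^3 - 2.14*u^2 + 1.32*u - 9.76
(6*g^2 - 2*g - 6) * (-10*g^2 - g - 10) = -60*g^4 + 14*g^3 + 2*g^2 + 26*g + 60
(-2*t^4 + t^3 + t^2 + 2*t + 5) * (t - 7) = -2*t^5 + 15*t^4 - 6*t^3 - 5*t^2 - 9*t - 35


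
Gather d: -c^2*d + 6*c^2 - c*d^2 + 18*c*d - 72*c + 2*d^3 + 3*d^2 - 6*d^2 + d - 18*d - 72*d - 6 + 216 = 6*c^2 - 72*c + 2*d^3 + d^2*(-c - 3) + d*(-c^2 + 18*c - 89) + 210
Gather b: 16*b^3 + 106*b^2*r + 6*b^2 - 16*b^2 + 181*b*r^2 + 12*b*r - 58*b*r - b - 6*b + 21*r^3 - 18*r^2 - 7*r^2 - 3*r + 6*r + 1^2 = 16*b^3 + b^2*(106*r - 10) + b*(181*r^2 - 46*r - 7) + 21*r^3 - 25*r^2 + 3*r + 1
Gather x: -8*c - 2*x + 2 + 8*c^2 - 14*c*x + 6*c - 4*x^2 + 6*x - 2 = 8*c^2 - 2*c - 4*x^2 + x*(4 - 14*c)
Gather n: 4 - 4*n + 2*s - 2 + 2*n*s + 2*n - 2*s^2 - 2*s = n*(2*s - 2) - 2*s^2 + 2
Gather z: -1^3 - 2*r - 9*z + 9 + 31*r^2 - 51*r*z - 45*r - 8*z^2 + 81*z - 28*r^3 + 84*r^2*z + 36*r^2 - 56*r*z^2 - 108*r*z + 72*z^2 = -28*r^3 + 67*r^2 - 47*r + z^2*(64 - 56*r) + z*(84*r^2 - 159*r + 72) + 8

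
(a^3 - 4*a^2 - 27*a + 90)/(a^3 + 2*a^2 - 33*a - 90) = (a - 3)/(a + 3)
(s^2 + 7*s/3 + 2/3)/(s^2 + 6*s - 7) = (3*s^2 + 7*s + 2)/(3*(s^2 + 6*s - 7))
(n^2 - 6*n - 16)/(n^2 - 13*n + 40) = (n + 2)/(n - 5)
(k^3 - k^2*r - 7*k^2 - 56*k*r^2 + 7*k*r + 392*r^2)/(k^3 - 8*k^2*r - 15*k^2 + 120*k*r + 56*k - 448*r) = (k + 7*r)/(k - 8)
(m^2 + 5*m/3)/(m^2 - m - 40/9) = 3*m/(3*m - 8)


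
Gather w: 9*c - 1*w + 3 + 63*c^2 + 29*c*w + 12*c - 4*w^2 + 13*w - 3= 63*c^2 + 21*c - 4*w^2 + w*(29*c + 12)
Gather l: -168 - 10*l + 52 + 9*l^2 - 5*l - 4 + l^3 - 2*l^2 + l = l^3 + 7*l^2 - 14*l - 120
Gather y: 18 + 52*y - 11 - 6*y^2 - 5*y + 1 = -6*y^2 + 47*y + 8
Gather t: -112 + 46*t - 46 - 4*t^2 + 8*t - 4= -4*t^2 + 54*t - 162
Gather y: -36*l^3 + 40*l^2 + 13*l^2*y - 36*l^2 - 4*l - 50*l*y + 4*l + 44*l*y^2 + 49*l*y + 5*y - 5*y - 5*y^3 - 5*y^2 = -36*l^3 + 4*l^2 - 5*y^3 + y^2*(44*l - 5) + y*(13*l^2 - l)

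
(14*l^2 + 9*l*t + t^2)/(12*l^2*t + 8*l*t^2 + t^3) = (7*l + t)/(t*(6*l + t))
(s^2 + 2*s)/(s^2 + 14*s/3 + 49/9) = 9*s*(s + 2)/(9*s^2 + 42*s + 49)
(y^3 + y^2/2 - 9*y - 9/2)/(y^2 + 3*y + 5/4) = 2*(y^2 - 9)/(2*y + 5)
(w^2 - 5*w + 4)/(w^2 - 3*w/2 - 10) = 2*(w - 1)/(2*w + 5)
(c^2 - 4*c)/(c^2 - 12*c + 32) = c/(c - 8)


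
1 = 1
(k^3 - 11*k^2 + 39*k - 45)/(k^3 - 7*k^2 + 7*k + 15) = (k - 3)/(k + 1)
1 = 1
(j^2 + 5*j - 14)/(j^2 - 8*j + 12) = (j + 7)/(j - 6)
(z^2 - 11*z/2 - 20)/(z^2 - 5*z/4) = 2*(2*z^2 - 11*z - 40)/(z*(4*z - 5))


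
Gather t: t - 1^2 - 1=t - 2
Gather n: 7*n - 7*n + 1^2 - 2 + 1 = 0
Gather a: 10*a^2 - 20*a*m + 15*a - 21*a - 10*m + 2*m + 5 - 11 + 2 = 10*a^2 + a*(-20*m - 6) - 8*m - 4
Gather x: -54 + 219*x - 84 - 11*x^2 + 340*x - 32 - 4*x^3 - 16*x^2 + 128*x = -4*x^3 - 27*x^2 + 687*x - 170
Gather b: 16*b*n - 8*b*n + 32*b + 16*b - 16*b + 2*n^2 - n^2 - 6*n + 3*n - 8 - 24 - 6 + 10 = b*(8*n + 32) + n^2 - 3*n - 28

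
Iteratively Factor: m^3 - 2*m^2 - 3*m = (m)*(m^2 - 2*m - 3) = m*(m + 1)*(m - 3)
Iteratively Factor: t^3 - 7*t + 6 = (t - 2)*(t^2 + 2*t - 3) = (t - 2)*(t + 3)*(t - 1)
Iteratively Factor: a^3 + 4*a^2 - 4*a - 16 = (a + 2)*(a^2 + 2*a - 8) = (a + 2)*(a + 4)*(a - 2)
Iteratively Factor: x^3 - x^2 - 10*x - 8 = (x + 1)*(x^2 - 2*x - 8) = (x + 1)*(x + 2)*(x - 4)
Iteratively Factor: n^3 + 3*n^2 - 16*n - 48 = (n + 3)*(n^2 - 16) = (n + 3)*(n + 4)*(n - 4)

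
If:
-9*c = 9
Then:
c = -1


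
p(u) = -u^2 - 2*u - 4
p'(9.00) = -20.00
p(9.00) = -103.00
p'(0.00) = -2.00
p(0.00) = -4.00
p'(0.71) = -3.42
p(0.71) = -5.92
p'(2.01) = -6.02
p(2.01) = -12.06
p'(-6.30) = 10.60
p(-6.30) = -31.09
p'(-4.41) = 6.82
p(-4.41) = -14.63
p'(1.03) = -4.06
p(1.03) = -7.12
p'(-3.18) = 4.36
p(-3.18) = -7.75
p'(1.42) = -4.84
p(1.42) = -8.86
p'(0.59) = -3.18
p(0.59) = -5.53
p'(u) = -2*u - 2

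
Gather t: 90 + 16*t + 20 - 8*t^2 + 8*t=-8*t^2 + 24*t + 110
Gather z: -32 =-32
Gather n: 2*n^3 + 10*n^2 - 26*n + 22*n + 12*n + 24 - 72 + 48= 2*n^3 + 10*n^2 + 8*n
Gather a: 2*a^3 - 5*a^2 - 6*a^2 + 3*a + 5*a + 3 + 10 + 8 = 2*a^3 - 11*a^2 + 8*a + 21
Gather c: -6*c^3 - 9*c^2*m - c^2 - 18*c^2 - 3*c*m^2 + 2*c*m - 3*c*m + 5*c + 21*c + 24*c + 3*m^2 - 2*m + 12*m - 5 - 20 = -6*c^3 + c^2*(-9*m - 19) + c*(-3*m^2 - m + 50) + 3*m^2 + 10*m - 25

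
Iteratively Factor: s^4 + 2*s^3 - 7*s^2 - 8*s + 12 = (s - 1)*(s^3 + 3*s^2 - 4*s - 12) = (s - 2)*(s - 1)*(s^2 + 5*s + 6) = (s - 2)*(s - 1)*(s + 2)*(s + 3)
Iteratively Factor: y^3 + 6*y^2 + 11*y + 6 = (y + 3)*(y^2 + 3*y + 2) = (y + 2)*(y + 3)*(y + 1)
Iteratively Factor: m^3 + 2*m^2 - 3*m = (m + 3)*(m^2 - m) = (m - 1)*(m + 3)*(m)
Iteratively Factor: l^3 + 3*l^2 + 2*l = (l)*(l^2 + 3*l + 2) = l*(l + 1)*(l + 2)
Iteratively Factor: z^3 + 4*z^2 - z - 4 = (z + 4)*(z^2 - 1) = (z + 1)*(z + 4)*(z - 1)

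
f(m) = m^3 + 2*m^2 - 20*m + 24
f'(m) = 3*m^2 + 4*m - 20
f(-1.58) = 56.65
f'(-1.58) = -18.83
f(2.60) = 3.10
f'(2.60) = 10.68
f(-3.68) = 74.85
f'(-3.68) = 5.91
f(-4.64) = 59.96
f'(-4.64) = 26.03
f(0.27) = 18.77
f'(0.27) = -18.70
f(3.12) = 11.44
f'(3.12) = 21.68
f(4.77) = 82.64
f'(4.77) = 67.34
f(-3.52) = 75.57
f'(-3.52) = 3.09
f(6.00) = 192.00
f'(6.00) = 112.00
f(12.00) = 1800.00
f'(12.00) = 460.00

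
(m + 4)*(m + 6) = m^2 + 10*m + 24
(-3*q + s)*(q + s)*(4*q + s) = -12*q^3 - 11*q^2*s + 2*q*s^2 + s^3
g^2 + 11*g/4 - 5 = (g - 5/4)*(g + 4)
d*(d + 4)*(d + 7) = d^3 + 11*d^2 + 28*d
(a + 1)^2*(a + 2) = a^3 + 4*a^2 + 5*a + 2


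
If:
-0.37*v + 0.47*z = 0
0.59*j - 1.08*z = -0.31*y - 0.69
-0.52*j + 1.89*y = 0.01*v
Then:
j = 1.59622515252069*z - 1.02178171276346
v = 1.27027027027027*z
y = 0.445894064557388*z - 0.281125127321163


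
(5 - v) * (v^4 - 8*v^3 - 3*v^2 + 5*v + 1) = -v^5 + 13*v^4 - 37*v^3 - 20*v^2 + 24*v + 5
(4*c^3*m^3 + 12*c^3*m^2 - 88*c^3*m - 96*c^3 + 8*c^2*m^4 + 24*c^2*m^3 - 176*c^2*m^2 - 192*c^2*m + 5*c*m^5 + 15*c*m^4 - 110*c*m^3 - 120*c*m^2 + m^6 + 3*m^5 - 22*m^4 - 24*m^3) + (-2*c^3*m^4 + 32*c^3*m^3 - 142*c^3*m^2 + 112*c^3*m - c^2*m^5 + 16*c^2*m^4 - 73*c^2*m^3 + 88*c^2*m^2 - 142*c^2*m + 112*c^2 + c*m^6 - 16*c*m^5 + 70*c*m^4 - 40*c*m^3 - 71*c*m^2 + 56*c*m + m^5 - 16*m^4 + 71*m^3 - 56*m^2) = -2*c^3*m^4 + 36*c^3*m^3 - 130*c^3*m^2 + 24*c^3*m - 96*c^3 - c^2*m^5 + 24*c^2*m^4 - 49*c^2*m^3 - 88*c^2*m^2 - 334*c^2*m + 112*c^2 + c*m^6 - 11*c*m^5 + 85*c*m^4 - 150*c*m^3 - 191*c*m^2 + 56*c*m + m^6 + 4*m^5 - 38*m^4 + 47*m^3 - 56*m^2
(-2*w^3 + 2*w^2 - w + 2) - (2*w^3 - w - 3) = -4*w^3 + 2*w^2 + 5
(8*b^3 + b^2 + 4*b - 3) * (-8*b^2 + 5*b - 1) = -64*b^5 + 32*b^4 - 35*b^3 + 43*b^2 - 19*b + 3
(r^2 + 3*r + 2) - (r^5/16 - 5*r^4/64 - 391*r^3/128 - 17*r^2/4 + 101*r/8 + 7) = -r^5/16 + 5*r^4/64 + 391*r^3/128 + 21*r^2/4 - 77*r/8 - 5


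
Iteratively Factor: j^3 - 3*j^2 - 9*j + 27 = (j + 3)*(j^2 - 6*j + 9) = (j - 3)*(j + 3)*(j - 3)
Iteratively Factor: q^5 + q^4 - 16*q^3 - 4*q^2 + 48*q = (q - 3)*(q^4 + 4*q^3 - 4*q^2 - 16*q) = (q - 3)*(q + 2)*(q^3 + 2*q^2 - 8*q) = (q - 3)*(q + 2)*(q + 4)*(q^2 - 2*q) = q*(q - 3)*(q + 2)*(q + 4)*(q - 2)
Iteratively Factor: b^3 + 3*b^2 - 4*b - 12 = (b + 3)*(b^2 - 4) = (b - 2)*(b + 3)*(b + 2)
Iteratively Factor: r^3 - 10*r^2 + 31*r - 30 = (r - 3)*(r^2 - 7*r + 10) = (r - 5)*(r - 3)*(r - 2)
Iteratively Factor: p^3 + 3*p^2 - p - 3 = (p - 1)*(p^2 + 4*p + 3) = (p - 1)*(p + 1)*(p + 3)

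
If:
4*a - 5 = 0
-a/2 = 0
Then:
No Solution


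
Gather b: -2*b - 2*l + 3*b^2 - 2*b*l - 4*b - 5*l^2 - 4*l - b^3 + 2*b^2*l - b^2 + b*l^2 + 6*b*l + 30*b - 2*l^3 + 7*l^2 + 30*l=-b^3 + b^2*(2*l + 2) + b*(l^2 + 4*l + 24) - 2*l^3 + 2*l^2 + 24*l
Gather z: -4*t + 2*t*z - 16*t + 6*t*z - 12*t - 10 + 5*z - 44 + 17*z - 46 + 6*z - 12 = -32*t + z*(8*t + 28) - 112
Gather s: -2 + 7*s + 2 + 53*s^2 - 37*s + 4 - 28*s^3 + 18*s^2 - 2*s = -28*s^3 + 71*s^2 - 32*s + 4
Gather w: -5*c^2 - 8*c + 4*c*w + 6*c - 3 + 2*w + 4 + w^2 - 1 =-5*c^2 - 2*c + w^2 + w*(4*c + 2)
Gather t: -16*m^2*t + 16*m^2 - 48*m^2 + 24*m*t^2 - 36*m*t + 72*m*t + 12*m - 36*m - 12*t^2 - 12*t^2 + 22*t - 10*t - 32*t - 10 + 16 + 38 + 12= -32*m^2 - 24*m + t^2*(24*m - 24) + t*(-16*m^2 + 36*m - 20) + 56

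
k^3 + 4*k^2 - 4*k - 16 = (k - 2)*(k + 2)*(k + 4)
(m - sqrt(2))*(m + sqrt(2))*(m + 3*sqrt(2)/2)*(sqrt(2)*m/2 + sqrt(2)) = sqrt(2)*m^4/2 + sqrt(2)*m^3 + 3*m^3/2 - sqrt(2)*m^2 + 3*m^2 - 3*m - 2*sqrt(2)*m - 6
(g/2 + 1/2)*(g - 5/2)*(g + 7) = g^3/2 + 11*g^2/4 - 13*g/2 - 35/4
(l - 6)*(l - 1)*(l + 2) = l^3 - 5*l^2 - 8*l + 12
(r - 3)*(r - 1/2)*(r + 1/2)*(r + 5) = r^4 + 2*r^3 - 61*r^2/4 - r/2 + 15/4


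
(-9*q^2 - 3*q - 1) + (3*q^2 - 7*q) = -6*q^2 - 10*q - 1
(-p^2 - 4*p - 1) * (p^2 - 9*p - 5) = -p^4 + 5*p^3 + 40*p^2 + 29*p + 5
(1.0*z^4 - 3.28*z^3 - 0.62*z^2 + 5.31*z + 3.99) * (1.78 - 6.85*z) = -6.85*z^5 + 24.248*z^4 - 1.5914*z^3 - 37.4771*z^2 - 17.8797*z + 7.1022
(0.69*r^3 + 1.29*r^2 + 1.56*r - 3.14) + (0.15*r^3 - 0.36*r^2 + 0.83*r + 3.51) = 0.84*r^3 + 0.93*r^2 + 2.39*r + 0.37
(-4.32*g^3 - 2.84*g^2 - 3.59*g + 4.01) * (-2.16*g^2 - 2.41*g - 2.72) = 9.3312*g^5 + 16.5456*g^4 + 26.3492*g^3 + 7.7151*g^2 + 0.100700000000002*g - 10.9072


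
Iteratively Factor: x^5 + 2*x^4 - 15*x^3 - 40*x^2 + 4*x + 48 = (x + 3)*(x^4 - x^3 - 12*x^2 - 4*x + 16) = (x + 2)*(x + 3)*(x^3 - 3*x^2 - 6*x + 8) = (x - 4)*(x + 2)*(x + 3)*(x^2 + x - 2) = (x - 4)*(x + 2)^2*(x + 3)*(x - 1)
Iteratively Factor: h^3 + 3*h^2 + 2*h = (h)*(h^2 + 3*h + 2) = h*(h + 2)*(h + 1)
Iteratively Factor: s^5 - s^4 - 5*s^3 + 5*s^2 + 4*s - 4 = (s - 1)*(s^4 - 5*s^2 + 4) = (s - 1)*(s + 1)*(s^3 - s^2 - 4*s + 4) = (s - 2)*(s - 1)*(s + 1)*(s^2 + s - 2) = (s - 2)*(s - 1)*(s + 1)*(s + 2)*(s - 1)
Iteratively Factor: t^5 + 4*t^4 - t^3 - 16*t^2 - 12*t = (t + 2)*(t^4 + 2*t^3 - 5*t^2 - 6*t) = (t + 2)*(t + 3)*(t^3 - t^2 - 2*t) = (t + 1)*(t + 2)*(t + 3)*(t^2 - 2*t) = (t - 2)*(t + 1)*(t + 2)*(t + 3)*(t)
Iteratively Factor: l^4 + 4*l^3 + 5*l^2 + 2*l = (l + 1)*(l^3 + 3*l^2 + 2*l) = (l + 1)^2*(l^2 + 2*l) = l*(l + 1)^2*(l + 2)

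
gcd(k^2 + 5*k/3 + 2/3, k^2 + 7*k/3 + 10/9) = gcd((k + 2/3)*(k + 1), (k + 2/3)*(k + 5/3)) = k + 2/3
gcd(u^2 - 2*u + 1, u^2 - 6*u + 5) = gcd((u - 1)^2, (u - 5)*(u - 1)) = u - 1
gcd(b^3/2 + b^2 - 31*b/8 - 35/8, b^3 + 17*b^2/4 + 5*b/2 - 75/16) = 1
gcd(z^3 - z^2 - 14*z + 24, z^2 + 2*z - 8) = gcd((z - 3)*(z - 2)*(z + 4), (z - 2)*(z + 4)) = z^2 + 2*z - 8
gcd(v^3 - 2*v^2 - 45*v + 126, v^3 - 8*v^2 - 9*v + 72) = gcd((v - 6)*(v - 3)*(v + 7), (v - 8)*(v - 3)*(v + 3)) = v - 3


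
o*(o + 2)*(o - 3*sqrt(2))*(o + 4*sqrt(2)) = o^4 + sqrt(2)*o^3 + 2*o^3 - 24*o^2 + 2*sqrt(2)*o^2 - 48*o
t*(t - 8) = t^2 - 8*t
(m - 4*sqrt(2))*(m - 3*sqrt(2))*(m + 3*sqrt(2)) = m^3 - 4*sqrt(2)*m^2 - 18*m + 72*sqrt(2)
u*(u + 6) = u^2 + 6*u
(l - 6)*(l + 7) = l^2 + l - 42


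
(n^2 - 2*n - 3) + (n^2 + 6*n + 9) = 2*n^2 + 4*n + 6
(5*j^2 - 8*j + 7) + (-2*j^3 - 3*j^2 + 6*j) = -2*j^3 + 2*j^2 - 2*j + 7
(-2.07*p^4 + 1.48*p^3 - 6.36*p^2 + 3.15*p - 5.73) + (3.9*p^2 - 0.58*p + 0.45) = -2.07*p^4 + 1.48*p^3 - 2.46*p^2 + 2.57*p - 5.28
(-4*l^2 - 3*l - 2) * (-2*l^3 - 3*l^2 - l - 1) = 8*l^5 + 18*l^4 + 17*l^3 + 13*l^2 + 5*l + 2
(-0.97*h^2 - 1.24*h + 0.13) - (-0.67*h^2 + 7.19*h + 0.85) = -0.3*h^2 - 8.43*h - 0.72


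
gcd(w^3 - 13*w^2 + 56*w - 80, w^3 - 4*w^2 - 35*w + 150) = w - 5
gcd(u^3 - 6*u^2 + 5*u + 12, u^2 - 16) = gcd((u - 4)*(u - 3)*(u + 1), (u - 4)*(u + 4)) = u - 4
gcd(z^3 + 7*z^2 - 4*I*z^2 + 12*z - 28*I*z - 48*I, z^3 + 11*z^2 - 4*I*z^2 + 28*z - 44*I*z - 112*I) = z^2 + z*(4 - 4*I) - 16*I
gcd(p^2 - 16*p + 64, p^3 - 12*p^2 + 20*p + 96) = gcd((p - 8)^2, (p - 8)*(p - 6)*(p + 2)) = p - 8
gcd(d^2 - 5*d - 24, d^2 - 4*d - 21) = d + 3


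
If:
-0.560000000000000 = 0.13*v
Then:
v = -4.31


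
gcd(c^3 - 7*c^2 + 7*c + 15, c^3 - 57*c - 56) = c + 1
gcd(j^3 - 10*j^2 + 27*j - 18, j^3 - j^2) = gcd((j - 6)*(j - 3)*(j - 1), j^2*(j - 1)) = j - 1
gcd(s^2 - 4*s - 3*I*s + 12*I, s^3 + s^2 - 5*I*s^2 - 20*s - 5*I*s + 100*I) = s - 4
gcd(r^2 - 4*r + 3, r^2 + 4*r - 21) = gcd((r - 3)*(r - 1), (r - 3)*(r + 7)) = r - 3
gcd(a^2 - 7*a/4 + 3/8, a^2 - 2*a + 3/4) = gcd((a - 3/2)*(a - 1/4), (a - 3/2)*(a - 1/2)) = a - 3/2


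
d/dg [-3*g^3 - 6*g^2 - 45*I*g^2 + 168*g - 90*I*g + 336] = -9*g^2 - g*(12 + 90*I) + 168 - 90*I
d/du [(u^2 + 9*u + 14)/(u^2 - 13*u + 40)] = 2*(-11*u^2 + 26*u + 271)/(u^4 - 26*u^3 + 249*u^2 - 1040*u + 1600)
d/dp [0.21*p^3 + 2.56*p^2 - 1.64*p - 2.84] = 0.63*p^2 + 5.12*p - 1.64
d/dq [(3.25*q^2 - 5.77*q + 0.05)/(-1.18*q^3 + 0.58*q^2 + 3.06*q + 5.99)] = (3.835*q^4 - 13.6172*q^3 + 13.4686*q^2 + 38.877*q - 34.7153)/(1.3924*q^6 - 1.3688*q^5 - 6.8852*q^4 - 10.5868*q^3 + 16.312*q^2 + 36.6588*q + 35.8801)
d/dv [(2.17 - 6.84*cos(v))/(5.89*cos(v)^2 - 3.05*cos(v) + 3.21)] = (-40.2876*cos(v)^2 + 25.5626*cos(v) + 15.3379)*sin(v)/(34.6921*cos(v)^4 - 35.929*cos(v)^3 + 47.1163*cos(v)^2 - 19.581*cos(v) + 10.3041)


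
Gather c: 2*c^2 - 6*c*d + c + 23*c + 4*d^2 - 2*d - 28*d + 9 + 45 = 2*c^2 + c*(24 - 6*d) + 4*d^2 - 30*d + 54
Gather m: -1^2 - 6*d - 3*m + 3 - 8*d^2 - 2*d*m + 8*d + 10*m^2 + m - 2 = -8*d^2 + 2*d + 10*m^2 + m*(-2*d - 2)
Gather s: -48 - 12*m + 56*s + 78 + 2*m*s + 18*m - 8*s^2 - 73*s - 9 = 6*m - 8*s^2 + s*(2*m - 17) + 21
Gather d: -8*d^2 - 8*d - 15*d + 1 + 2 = -8*d^2 - 23*d + 3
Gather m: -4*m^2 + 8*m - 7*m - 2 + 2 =-4*m^2 + m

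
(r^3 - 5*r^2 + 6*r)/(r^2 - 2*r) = r - 3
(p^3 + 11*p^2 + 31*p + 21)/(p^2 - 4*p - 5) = (p^2 + 10*p + 21)/(p - 5)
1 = 1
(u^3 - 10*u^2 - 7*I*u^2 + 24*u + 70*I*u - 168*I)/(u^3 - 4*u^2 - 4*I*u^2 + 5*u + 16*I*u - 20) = (u^2 - u*(6 + 7*I) + 42*I)/(u^2 - 4*I*u + 5)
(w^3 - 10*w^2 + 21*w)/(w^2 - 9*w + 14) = w*(w - 3)/(w - 2)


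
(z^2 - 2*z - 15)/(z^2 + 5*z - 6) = (z^2 - 2*z - 15)/(z^2 + 5*z - 6)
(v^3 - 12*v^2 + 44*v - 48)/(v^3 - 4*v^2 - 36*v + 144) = (v - 2)/(v + 6)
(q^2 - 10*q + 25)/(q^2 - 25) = (q - 5)/(q + 5)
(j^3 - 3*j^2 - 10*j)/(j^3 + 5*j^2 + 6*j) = (j - 5)/(j + 3)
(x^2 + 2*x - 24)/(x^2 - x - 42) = (x - 4)/(x - 7)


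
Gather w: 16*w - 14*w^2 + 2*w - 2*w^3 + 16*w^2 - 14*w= -2*w^3 + 2*w^2 + 4*w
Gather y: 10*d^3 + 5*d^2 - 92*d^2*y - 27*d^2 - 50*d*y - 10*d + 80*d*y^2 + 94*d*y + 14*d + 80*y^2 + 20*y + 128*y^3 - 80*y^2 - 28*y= 10*d^3 - 22*d^2 + 80*d*y^2 + 4*d + 128*y^3 + y*(-92*d^2 + 44*d - 8)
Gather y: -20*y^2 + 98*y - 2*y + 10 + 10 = -20*y^2 + 96*y + 20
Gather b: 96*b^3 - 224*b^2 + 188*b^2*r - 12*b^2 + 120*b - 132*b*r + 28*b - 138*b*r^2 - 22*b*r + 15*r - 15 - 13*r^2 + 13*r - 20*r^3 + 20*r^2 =96*b^3 + b^2*(188*r - 236) + b*(-138*r^2 - 154*r + 148) - 20*r^3 + 7*r^2 + 28*r - 15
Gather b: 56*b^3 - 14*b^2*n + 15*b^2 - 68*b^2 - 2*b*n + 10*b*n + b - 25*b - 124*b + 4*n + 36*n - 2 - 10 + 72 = 56*b^3 + b^2*(-14*n - 53) + b*(8*n - 148) + 40*n + 60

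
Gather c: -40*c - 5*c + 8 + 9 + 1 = 18 - 45*c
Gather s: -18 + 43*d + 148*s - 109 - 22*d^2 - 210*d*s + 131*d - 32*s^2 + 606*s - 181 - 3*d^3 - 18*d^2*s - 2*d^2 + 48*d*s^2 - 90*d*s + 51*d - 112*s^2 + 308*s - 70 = -3*d^3 - 24*d^2 + 225*d + s^2*(48*d - 144) + s*(-18*d^2 - 300*d + 1062) - 378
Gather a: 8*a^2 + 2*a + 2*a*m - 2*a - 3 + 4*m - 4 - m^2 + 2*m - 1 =8*a^2 + 2*a*m - m^2 + 6*m - 8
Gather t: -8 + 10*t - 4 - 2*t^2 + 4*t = -2*t^2 + 14*t - 12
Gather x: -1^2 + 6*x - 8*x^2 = -8*x^2 + 6*x - 1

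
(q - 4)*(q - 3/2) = q^2 - 11*q/2 + 6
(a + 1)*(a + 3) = a^2 + 4*a + 3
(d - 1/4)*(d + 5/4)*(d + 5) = d^3 + 6*d^2 + 75*d/16 - 25/16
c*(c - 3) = c^2 - 3*c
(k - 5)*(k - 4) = k^2 - 9*k + 20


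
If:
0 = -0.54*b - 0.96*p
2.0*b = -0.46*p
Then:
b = 0.00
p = 0.00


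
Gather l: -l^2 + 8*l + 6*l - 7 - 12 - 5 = -l^2 + 14*l - 24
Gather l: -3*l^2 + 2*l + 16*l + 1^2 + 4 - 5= -3*l^2 + 18*l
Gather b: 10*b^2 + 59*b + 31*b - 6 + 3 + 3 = 10*b^2 + 90*b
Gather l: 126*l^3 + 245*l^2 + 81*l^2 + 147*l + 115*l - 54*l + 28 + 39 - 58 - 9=126*l^3 + 326*l^2 + 208*l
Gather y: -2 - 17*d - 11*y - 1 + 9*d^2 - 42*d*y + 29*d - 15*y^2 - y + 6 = 9*d^2 + 12*d - 15*y^2 + y*(-42*d - 12) + 3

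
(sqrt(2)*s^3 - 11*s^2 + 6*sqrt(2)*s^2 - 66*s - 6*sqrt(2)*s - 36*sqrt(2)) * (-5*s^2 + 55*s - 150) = -5*sqrt(2)*s^5 + 25*sqrt(2)*s^4 + 55*s^4 - 275*s^3 + 210*sqrt(2)*s^3 - 1980*s^2 - 1050*sqrt(2)*s^2 - 1080*sqrt(2)*s + 9900*s + 5400*sqrt(2)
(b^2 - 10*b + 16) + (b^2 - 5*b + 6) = 2*b^2 - 15*b + 22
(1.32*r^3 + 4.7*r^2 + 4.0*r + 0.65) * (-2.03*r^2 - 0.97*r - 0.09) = -2.6796*r^5 - 10.8214*r^4 - 12.7978*r^3 - 5.6225*r^2 - 0.9905*r - 0.0585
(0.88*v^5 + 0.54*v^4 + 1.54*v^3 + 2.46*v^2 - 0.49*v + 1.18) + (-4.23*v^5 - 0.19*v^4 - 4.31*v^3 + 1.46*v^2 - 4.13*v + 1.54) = -3.35*v^5 + 0.35*v^4 - 2.77*v^3 + 3.92*v^2 - 4.62*v + 2.72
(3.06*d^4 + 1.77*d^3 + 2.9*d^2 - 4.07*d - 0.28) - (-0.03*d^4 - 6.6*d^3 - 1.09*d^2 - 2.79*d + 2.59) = 3.09*d^4 + 8.37*d^3 + 3.99*d^2 - 1.28*d - 2.87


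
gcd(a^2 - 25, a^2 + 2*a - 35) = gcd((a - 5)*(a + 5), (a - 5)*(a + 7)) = a - 5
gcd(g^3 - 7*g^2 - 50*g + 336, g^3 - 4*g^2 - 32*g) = g - 8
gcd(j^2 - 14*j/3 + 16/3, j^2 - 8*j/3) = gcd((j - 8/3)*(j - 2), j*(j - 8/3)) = j - 8/3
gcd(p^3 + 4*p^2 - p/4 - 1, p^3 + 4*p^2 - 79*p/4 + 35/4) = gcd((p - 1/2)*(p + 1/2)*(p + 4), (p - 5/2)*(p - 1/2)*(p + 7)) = p - 1/2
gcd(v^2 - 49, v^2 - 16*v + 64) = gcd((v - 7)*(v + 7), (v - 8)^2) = 1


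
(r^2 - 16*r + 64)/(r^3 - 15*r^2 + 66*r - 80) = (r - 8)/(r^2 - 7*r + 10)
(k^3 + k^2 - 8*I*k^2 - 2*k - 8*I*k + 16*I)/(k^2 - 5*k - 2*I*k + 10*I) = (k^3 + k^2*(1 - 8*I) - 2*k*(1 + 4*I) + 16*I)/(k^2 - k*(5 + 2*I) + 10*I)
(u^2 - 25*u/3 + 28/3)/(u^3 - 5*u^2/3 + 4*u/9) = 3*(u - 7)/(u*(3*u - 1))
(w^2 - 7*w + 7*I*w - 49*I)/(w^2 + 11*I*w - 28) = (w - 7)/(w + 4*I)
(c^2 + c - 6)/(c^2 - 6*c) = (c^2 + c - 6)/(c*(c - 6))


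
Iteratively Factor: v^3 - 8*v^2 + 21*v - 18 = (v - 3)*(v^2 - 5*v + 6) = (v - 3)^2*(v - 2)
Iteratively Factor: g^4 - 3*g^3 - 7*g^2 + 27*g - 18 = (g - 3)*(g^3 - 7*g + 6) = (g - 3)*(g - 2)*(g^2 + 2*g - 3) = (g - 3)*(g - 2)*(g - 1)*(g + 3)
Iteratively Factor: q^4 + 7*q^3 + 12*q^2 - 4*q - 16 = (q + 4)*(q^3 + 3*q^2 - 4) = (q + 2)*(q + 4)*(q^2 + q - 2) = (q + 2)^2*(q + 4)*(q - 1)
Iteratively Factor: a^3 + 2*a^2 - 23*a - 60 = (a - 5)*(a^2 + 7*a + 12) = (a - 5)*(a + 3)*(a + 4)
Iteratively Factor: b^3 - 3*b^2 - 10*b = (b + 2)*(b^2 - 5*b) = b*(b + 2)*(b - 5)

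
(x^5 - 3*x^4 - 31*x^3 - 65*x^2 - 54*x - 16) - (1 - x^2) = x^5 - 3*x^4 - 31*x^3 - 64*x^2 - 54*x - 17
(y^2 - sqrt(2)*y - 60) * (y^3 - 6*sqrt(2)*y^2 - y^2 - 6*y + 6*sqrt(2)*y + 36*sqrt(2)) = y^5 - 7*sqrt(2)*y^4 - y^4 - 54*y^3 + 7*sqrt(2)*y^3 + 48*y^2 + 402*sqrt(2)*y^2 - 360*sqrt(2)*y + 288*y - 2160*sqrt(2)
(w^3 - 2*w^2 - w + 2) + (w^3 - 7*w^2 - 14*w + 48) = 2*w^3 - 9*w^2 - 15*w + 50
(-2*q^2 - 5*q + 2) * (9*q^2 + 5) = -18*q^4 - 45*q^3 + 8*q^2 - 25*q + 10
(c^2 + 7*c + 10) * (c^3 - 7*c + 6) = c^5 + 7*c^4 + 3*c^3 - 43*c^2 - 28*c + 60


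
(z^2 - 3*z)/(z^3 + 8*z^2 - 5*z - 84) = z/(z^2 + 11*z + 28)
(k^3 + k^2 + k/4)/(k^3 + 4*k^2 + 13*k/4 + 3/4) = k/(k + 3)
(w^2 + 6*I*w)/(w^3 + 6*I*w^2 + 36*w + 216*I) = w/(w^2 + 36)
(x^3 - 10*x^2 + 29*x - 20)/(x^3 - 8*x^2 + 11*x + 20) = (x - 1)/(x + 1)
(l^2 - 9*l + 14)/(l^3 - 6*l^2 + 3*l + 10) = (l - 7)/(l^2 - 4*l - 5)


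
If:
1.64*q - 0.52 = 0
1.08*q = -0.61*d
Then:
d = -0.56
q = 0.32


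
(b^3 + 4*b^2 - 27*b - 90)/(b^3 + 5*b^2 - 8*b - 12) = (b^2 - 2*b - 15)/(b^2 - b - 2)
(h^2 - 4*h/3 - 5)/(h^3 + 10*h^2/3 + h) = (3*h^2 - 4*h - 15)/(h*(3*h^2 + 10*h + 3))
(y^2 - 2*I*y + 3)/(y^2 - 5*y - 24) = (-y^2 + 2*I*y - 3)/(-y^2 + 5*y + 24)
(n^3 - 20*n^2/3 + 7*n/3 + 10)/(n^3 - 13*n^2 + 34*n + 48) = (n - 5/3)/(n - 8)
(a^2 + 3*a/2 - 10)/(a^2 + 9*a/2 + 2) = (2*a - 5)/(2*a + 1)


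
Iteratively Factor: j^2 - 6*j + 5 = (j - 5)*(j - 1)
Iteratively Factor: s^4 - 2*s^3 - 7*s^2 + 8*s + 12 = (s + 1)*(s^3 - 3*s^2 - 4*s + 12) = (s + 1)*(s + 2)*(s^2 - 5*s + 6) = (s - 2)*(s + 1)*(s + 2)*(s - 3)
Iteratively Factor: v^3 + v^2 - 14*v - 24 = (v + 2)*(v^2 - v - 12) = (v + 2)*(v + 3)*(v - 4)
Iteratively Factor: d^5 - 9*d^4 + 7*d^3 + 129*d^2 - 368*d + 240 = (d - 5)*(d^4 - 4*d^3 - 13*d^2 + 64*d - 48) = (d - 5)*(d - 4)*(d^3 - 13*d + 12) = (d - 5)*(d - 4)*(d - 1)*(d^2 + d - 12) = (d - 5)*(d - 4)*(d - 3)*(d - 1)*(d + 4)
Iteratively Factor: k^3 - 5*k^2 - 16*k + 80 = (k + 4)*(k^2 - 9*k + 20) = (k - 5)*(k + 4)*(k - 4)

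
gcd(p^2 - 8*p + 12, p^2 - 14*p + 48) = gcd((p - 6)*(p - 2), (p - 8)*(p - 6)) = p - 6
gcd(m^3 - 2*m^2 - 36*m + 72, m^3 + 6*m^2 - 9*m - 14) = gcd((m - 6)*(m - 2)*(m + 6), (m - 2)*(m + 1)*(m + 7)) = m - 2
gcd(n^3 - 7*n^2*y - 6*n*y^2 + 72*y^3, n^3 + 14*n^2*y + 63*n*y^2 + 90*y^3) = n + 3*y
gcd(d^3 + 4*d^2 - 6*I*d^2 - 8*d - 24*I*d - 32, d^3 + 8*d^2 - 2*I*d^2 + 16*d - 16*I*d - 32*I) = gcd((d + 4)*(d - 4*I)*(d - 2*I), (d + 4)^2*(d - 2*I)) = d^2 + d*(4 - 2*I) - 8*I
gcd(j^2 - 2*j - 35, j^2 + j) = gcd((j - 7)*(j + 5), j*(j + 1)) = 1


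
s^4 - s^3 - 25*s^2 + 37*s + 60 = (s - 4)*(s - 3)*(s + 1)*(s + 5)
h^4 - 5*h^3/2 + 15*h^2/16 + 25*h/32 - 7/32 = (h - 7/4)*(h - 1)*(h - 1/4)*(h + 1/2)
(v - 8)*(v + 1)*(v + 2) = v^3 - 5*v^2 - 22*v - 16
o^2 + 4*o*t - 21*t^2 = (o - 3*t)*(o + 7*t)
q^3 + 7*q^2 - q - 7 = (q - 1)*(q + 1)*(q + 7)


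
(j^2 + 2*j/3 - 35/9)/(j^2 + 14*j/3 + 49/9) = (3*j - 5)/(3*j + 7)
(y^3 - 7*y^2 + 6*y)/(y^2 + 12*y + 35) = y*(y^2 - 7*y + 6)/(y^2 + 12*y + 35)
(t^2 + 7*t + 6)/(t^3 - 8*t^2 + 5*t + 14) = (t + 6)/(t^2 - 9*t + 14)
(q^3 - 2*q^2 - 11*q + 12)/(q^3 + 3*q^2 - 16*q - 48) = (q - 1)/(q + 4)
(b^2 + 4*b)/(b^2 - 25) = b*(b + 4)/(b^2 - 25)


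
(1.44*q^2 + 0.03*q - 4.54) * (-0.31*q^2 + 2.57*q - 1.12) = -0.4464*q^4 + 3.6915*q^3 - 0.1283*q^2 - 11.7014*q + 5.0848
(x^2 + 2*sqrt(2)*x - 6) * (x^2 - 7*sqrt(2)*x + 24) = x^4 - 5*sqrt(2)*x^3 - 10*x^2 + 90*sqrt(2)*x - 144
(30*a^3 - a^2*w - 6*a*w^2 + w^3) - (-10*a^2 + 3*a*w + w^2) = 30*a^3 - a^2*w + 10*a^2 - 6*a*w^2 - 3*a*w + w^3 - w^2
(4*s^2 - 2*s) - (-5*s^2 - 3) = 9*s^2 - 2*s + 3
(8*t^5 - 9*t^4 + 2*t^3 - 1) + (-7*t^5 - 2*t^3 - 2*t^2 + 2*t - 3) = t^5 - 9*t^4 - 2*t^2 + 2*t - 4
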